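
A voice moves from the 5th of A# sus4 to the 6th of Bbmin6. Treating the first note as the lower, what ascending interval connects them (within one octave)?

A# sus4 has E# as its 5th, and Bbmin6 has G as its 6th.
E# up to G is 2 semitones, a whole step narrower than a major third, so the interval is diminished.

d3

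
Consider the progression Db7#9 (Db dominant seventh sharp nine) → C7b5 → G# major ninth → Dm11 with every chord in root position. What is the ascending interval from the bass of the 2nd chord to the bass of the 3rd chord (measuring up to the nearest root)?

augmented 5th

The roots are C and G#.
C up to G# is 8 semitones, a half step wider than a perfect fifth, so the interval is augmented.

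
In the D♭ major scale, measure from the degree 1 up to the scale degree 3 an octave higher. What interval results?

major tenth

The scale runs D♭ E♭ F G♭ A♭ B♭ C.
That puts D♭ below F.
From D♭ to F is 16 semitones, exactly the major tenth.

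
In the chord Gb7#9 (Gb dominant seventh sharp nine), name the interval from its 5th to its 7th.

Gb7#9 (Gb dominant seventh sharp nine) is spelled Gb–Bb–Db–Fb–A.
5th = Db; 7th = Fb.
3 letter names make it a third; at 3 semitones (a half step narrower than major) the quality is minor.

minor third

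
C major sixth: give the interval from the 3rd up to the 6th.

C6: C–E–G–A.
So we need the interval from E up to A.
E up to A spans 4 letter names and 5 semitones — a perfect fourth.

perfect 4th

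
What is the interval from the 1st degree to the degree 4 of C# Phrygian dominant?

The scale runs C# D E# F# G# A B.
The 1st degree is C# and the degree 4 is F#.
Counting 4 letters and 5 half steps from C# gives a perfect fourth.

perfect fourth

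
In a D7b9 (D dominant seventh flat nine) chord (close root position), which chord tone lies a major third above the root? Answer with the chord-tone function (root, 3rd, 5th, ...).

3rd

D dominant seventh flat nine is spelled D, F#, A, C, Eb.
The root is D. A major third above D is F#.
F# is the chord's 3rd.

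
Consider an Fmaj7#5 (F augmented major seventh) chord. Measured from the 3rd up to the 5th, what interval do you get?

major third

The chord tones of F+maj7 (F augmented major seventh) are F A C# E.
So we need the interval from A up to C#.
Counting 3 letters and 4 half steps from A gives a major third.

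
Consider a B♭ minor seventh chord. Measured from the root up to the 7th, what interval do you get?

minor seventh

Spelling the chord: B♭ D♭ F A♭.
So we need the interval from B♭ up to A♭.
From B♭ to A♭: 10 semitones over a seventh = minor.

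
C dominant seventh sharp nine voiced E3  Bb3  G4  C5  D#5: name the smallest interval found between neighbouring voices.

Adjacent intervals: E3→Bb3 = diminished fifth; Bb3→G4 = major sixth; G4→C5 = perfect fourth; C5→D#5 = augmented second.
The smallest is C5 to D#5, an augmented second (3 semitones).

augmented 2nd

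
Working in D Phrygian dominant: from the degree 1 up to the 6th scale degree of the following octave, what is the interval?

D phrygian dominant: D Eb F# G A Bb C.
The degree 1 is D and the scale degree 6 (up an octave) is Bb.
From D to Bb: 20 semitones over a thirteenth = minor.

m13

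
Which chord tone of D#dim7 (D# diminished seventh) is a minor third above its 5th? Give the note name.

D#dim7: D# F# A C.
The 5th is A. A minor third above A is C.
C is the chord's 7th.

C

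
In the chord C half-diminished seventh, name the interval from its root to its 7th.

The chord tones of Cø are C-Eb-Gb-Bb.
That puts C below Bb.
7 letter names make it a seventh; at 10 semitones (a half step narrower than major) the quality is minor.

minor 7th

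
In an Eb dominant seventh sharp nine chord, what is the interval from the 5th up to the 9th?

Eb dominant seventh sharp nine: Eb G Bb Db F#.
That puts Bb below F#.
Bb up to F# is 8 semitones, a half step wider than a perfect fifth, so the interval is augmented.

augmented 5th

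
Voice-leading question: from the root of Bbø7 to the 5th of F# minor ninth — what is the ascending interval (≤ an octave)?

A2

The root of Bbø7 is Bb; the 5th of F# minor ninth is C#.
2 letter names make it a second; at 3 semitones (a half step wider than major) the quality is augmented.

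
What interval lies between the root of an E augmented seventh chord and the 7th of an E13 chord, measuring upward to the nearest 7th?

minor seventh

The root of E augmented seventh is E; the 7th of E13 is D.
E up to D is 10 semitones, a half step narrower than a major seventh, so the interval is minor.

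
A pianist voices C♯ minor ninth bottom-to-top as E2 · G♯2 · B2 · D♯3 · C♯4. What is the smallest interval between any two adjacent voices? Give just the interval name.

minor third

Adjacent intervals: E2→G♯2 = major third; G♯2→B2 = minor third; B2→D♯3 = major third; D♯3→C♯4 = minor seventh.
The smallest is G♯2 to B2, a minor third (3 semitones).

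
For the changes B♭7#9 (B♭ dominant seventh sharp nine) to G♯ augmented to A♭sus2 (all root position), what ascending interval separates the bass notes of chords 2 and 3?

diminished second

The roots are G♯ and A♭.
2 letter names make it a second; at 0 semitones (a whole step narrower than major) the quality is diminished.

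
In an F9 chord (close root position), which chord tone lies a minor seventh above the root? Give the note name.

Spelling the chord: F–A–C–Eb–G.
The root is F. A minor seventh above F is Eb.
Eb is the chord's 7th.

Eb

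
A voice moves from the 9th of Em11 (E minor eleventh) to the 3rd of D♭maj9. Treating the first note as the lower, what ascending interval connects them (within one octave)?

d8

The 9th of Em11 (E minor eleventh) is F♯; the 3rd of D♭maj9 is F.
8 letter names make it an octave; at 11 semitones (a half step narrower than perfect) the quality is diminished.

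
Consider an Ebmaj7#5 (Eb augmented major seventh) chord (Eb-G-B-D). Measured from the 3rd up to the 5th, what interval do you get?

That puts G below B.
G up to B spans 3 letter names and 4 semitones — a major third.

major third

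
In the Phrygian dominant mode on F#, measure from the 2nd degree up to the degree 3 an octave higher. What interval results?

augmented 9th

Spelling the Phrygian dominant mode on F#: F# G A# B C# D E.
So we need the interval from G up to A#.
From G to A#: 15 semitones over a ninth = augmented.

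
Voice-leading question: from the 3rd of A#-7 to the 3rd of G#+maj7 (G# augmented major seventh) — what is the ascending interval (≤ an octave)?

The 3rd of A#-7 is C#; the 3rd of G#+maj7 (G# augmented major seventh) is B#.
Counting 7 letters and 11 half steps from C# gives a major seventh.

major seventh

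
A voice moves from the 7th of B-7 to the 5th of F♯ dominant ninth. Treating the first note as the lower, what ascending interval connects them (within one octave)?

major 3rd

The 7th of B-7 is A; the 5th of F♯ dominant ninth is C♯.
A up to C♯ spans 3 letter names and 4 semitones — a major third.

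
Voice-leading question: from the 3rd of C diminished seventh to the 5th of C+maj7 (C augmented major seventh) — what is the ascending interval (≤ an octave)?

augmented 3rd

C diminished seventh has Eb as its 3rd, and C+maj7 (C augmented major seventh) has G# as its 5th.
Eb up to G# is 5 semitones, a half step wider than a major third, so the interval is augmented.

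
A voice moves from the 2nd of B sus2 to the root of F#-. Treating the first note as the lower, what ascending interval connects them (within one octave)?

perfect fourth

B sus2 has C# as its 2nd, and F#- has F# as its root.
Counting 4 letters and 5 half steps from C# gives a perfect fourth.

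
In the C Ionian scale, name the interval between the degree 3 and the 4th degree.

C major: C D E F G A B.
Degree 3 = E; scale degree 4 = F.
2 letter names make it a second; at 1 semitone (a half step narrower than major) the quality is minor.

minor second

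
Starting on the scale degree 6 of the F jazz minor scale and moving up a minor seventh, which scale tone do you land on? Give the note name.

C

The scale is F G Ab Bb C D E.
The scale degree 6 is D; a minor seventh above that is C — scale degree 5.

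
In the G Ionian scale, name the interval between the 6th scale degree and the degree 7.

major second

G major: G A B C D E F#.
The 6th scale degree is E and the scale degree 7 is F#.
From E to F# is 2 semitones, exactly the major second.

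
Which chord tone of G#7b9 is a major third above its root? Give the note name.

Spelling the chord: G#, B#, D#, F#, A.
The root is G#. A major third above G# is B#.
B# is the chord's 3rd.

B#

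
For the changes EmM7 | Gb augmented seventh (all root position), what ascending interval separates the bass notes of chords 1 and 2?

The roots are E and Gb.
From E to Gb: 2 semitones over a third = diminished.

diminished third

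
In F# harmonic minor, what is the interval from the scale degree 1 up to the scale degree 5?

Spelling F# harmonic minor: F# G# A B C# D E#.
Scale degree 1 = F#; 5th degree = C#.
From F# to C# is 7 semitones, exactly the perfect fifth.

perfect fifth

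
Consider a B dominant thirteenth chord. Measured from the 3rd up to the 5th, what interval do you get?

minor third

B13 is spelled B, D♯, F♯, A, C♯, G♯.
The 3rd is D♯ and the 5th is F♯.
From D♯ to F♯: 3 semitones over a third = minor.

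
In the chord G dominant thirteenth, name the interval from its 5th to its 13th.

The chord tones of G dominant thirteenth are G–B–D–F–A–E.
The 5th is D and the 13th is E.
From D to E is 14 semitones, exactly the major ninth.

major ninth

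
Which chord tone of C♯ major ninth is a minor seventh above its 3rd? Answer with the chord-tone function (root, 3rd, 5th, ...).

C♯maj9 (C♯ major ninth): C♯, E♯, G♯, B♯, D♯.
The 3rd is E♯. A minor seventh above E♯ is D♯.
D♯ is the chord's 9th.

9th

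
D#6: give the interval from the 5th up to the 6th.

The chord tones of D# major sixth are D#–F##–A#–B#.
So we need the interval from A# up to B#.
Counting 2 letters and 2 half steps from A# gives a major second.

major second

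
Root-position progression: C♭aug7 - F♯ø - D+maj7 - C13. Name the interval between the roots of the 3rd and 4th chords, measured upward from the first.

m7

The roots are D and C.
From D to C: 10 semitones over a seventh = minor.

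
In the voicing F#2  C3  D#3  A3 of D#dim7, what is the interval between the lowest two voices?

Those voices are F#2 and C3.
F# up to C is 6 semitones, a half step narrower than a perfect fifth, so the interval is diminished.

diminished fifth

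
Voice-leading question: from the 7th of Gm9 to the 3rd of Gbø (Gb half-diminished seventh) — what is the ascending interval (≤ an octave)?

The 7th of Gm9 is F; the 3rd of Gbø (Gb half-diminished seventh) is Bbb.
F up to Bbb is 4 semitones, a half step narrower than a perfect fourth, so the interval is diminished.

diminished fourth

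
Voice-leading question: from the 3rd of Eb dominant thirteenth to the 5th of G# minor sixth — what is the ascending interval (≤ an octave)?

The 3rd of Eb dominant thirteenth is G; the 5th of G# minor sixth is D#.
G up to D# is 8 semitones, a half step wider than a perfect fifth, so the interval is augmented.

augmented fifth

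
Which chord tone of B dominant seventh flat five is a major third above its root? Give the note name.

D#

Spelling the chord: B, D#, F, A.
The root is B. A major third above B is D#.
D# is the chord's 3rd.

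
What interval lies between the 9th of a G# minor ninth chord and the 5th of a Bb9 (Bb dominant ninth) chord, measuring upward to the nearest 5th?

d6

The 9th of G# minor ninth is A#; the 5th of Bb9 (Bb dominant ninth) is F.
6 letter names make it a sixth; at 7 semitones (a whole step narrower than major) the quality is diminished.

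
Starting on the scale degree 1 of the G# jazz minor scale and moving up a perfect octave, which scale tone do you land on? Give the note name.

The scale is G# A# B C# D# E# F##.
The scale degree 1 is G#; a perfect octave above that is G# — scale degree 1.

G#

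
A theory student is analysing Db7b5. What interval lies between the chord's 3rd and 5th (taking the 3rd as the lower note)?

The chord tones of Db dominant seventh flat five are Db-F-Abb-Cb.
3rd = F; 5th = Abb.
F up to Abb is 2 semitones, a whole step narrower than a major third, so the interval is diminished.

diminished third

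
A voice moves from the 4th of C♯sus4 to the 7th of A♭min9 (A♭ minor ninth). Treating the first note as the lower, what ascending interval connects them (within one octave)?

diminished 2nd

The 4th of C♯sus4 is F♯; the 7th of A♭min9 (A♭ minor ninth) is G♭.
F♯ up to G♭ is 0 semitones, a whole step narrower than a major second, so the interval is diminished.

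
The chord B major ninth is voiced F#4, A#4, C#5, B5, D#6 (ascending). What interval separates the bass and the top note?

major thirteenth

The outer voices are F#4 and D#6.
From F# to D# is 21 semitones, exactly the major thirteenth.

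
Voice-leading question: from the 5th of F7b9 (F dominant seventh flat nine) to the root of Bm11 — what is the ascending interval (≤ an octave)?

F7b9 (F dominant seventh flat nine) has C as its 5th, and Bm11 has B as its root.
C up to B spans 7 letter names and 11 semitones — a major seventh.

major 7th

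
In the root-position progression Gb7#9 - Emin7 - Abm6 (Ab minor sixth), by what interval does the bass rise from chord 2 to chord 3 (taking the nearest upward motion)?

diminished fourth

The roots are E and Ab.
4 letter names make it a fourth; at 4 semitones (a half step narrower than perfect) the quality is diminished.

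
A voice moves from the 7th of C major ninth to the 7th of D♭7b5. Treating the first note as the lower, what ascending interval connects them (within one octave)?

d2

C major ninth has B as its 7th, and D♭7b5 has C♭ as its 7th.
2 letter names make it a second; at 0 semitones (a whole step narrower than major) the quality is diminished.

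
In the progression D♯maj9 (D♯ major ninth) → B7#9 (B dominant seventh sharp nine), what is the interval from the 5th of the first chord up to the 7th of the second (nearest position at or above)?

diminished octave

D♯maj9 (D♯ major ninth) has A♯ as its 5th, and B7#9 (B dominant seventh sharp nine) has A as its 7th.
A♯ up to A is 11 semitones, a half step narrower than a perfect octave, so the interval is diminished.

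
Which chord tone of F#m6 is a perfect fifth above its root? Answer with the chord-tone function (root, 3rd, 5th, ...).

F# minor sixth is spelled F#-A-C#-D#.
The root is F#. A perfect fifth above F# is C#.
C# is the chord's 5th.

5th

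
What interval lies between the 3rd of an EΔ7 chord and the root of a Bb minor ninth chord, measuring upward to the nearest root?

The 3rd of EΔ7 is G#; the root of Bb minor ninth is Bb.
3 letter names make it a third; at 2 semitones (a whole step narrower than major) the quality is diminished.

d3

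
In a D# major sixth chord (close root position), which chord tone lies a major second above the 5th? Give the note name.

B#

D#6 is spelled D#–F##–A#–B#.
The 5th is A#. A major second above A# is B#.
B# is the chord's 6th.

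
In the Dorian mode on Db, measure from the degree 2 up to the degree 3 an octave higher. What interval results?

Spelling the Dorian mode on Db: Db Eb Fb Gb Ab Bb Cb.
Degree 2 = Eb; 3rd scale degree (up an octave) = Fb.
Eb up to Fb is 13 semitones, a half step narrower than a major ninth, so the interval is minor.

minor 9th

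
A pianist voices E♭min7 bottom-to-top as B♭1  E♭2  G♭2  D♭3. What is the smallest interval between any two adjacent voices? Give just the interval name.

minor third

Adjacent intervals: B♭1→E♭2 = perfect fourth; E♭2→G♭2 = minor third; G♭2→D♭3 = perfect fifth.
The smallest is E♭2 to G♭2, a minor third (3 semitones).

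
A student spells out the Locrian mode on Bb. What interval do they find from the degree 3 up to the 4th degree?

major second

Bb locrian: Bb Cb Db Eb Fb Gb Ab.
The degree 3 is Db and the scale degree 4 is Eb.
Counting 2 letters and 2 half steps from Db gives a major second.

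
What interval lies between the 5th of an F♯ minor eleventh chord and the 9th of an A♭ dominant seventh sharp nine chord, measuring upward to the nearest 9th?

minor seventh

F♯ minor eleventh has C♯ as its 5th, and A♭ dominant seventh sharp nine has B as its 9th.
From C♯ to B: 10 semitones over a seventh = minor.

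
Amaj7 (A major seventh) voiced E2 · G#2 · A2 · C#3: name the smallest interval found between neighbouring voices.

minor 2nd

Adjacent intervals: E2→G#2 = major third; G#2→A2 = minor second; A2→C#3 = major third.
The smallest is G#2 to A2, a minor second (1 semitone).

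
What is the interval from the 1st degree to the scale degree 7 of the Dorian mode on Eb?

minor seventh

Eb dorian: Eb F Gb Ab Bb C Db.
1st degree = Eb; scale degree 7 = Db.
7 letter names make it a seventh; at 10 semitones (a half step narrower than major) the quality is minor.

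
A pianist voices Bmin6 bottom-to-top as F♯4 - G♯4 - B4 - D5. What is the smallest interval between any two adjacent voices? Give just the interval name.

Adjacent intervals: F♯4→G♯4 = major second; G♯4→B4 = minor third; B4→D5 = minor third.
The smallest is F♯4 to G♯4, a major second (2 semitones).

major 2nd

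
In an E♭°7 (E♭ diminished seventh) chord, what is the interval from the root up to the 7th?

diminished 7th

E♭dim7 (E♭ diminished seventh) is spelled E♭ G♭ B𝄫 D𝄫.
So we need the interval from E♭ up to D𝄫.
E♭ up to D𝄫 is 9 semitones, a whole step narrower than a major seventh, so the interval is diminished.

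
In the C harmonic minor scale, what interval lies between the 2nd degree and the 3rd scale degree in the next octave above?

The scale runs C D Eb F G Ab B.
2nd degree = D; 3rd degree (up an octave) = Eb.
D up to Eb is 13 semitones, a half step narrower than a major ninth, so the interval is minor.

minor ninth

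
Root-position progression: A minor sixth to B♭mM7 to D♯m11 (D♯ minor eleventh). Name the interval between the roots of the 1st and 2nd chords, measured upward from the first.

minor second

The roots are A and B♭.
From A to B♭: 1 semitone over a second = minor.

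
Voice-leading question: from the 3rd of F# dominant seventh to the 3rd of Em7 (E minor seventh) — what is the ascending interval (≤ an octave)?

F# dominant seventh has A# as its 3rd, and Em7 (E minor seventh) has G as its 3rd.
A# up to G is 9 semitones, a whole step narrower than a major seventh, so the interval is diminished.

diminished 7th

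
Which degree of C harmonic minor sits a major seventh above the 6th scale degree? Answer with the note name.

The scale is C D Eb F G Ab B.
The 6th scale degree is Ab; a major seventh above that is G — scale degree 5.

G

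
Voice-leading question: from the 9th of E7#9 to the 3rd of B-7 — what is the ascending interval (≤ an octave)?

diminished sixth

The 9th of E7#9 is F𝄪; the 3rd of B-7 is D.
F𝄪 up to D is 7 semitones, a whole step narrower than a major sixth, so the interval is diminished.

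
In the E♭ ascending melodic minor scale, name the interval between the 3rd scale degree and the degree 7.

E♭ melodic minor: E♭ F G♭ A♭ B♭ C D.
So we need the interval from G♭ up to D.
G♭ up to D is 8 semitones, a half step wider than a perfect fifth, so the interval is augmented.

augmented 5th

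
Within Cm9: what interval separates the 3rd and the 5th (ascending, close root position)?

C minor ninth: C Eb G Bb D.
So we need the interval from Eb up to G.
From Eb to G is 4 semitones, exactly the major third.

major 3rd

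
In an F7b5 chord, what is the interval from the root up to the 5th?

d5

Spelling the chord: F A Cb Eb.
That puts F below Cb.
5 letter names make it a fifth; at 6 semitones (a half step narrower than perfect) the quality is diminished.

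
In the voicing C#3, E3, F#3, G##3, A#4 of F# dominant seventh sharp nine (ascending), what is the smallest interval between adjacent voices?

Adjacent intervals: C#3→E3 = minor third; E3→F#3 = major second; F#3→G##3 = augmented second; G##3→A#4 = minor ninth.
The smallest is E3 to F#3, a major second (2 semitones).

M2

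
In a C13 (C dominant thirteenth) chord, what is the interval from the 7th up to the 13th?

Spelling the chord: C-E-G-B♭-D-A.
7th = B♭; 13th = A.
Counting 7 letters and 11 half steps from B♭ gives a major seventh.

major 7th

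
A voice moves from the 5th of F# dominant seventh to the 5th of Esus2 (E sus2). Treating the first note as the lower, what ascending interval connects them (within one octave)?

minor 7th

F# dominant seventh has C# as its 5th, and Esus2 (E sus2) has B as its 5th.
7 letter names make it a seventh; at 10 semitones (a half step narrower than major) the quality is minor.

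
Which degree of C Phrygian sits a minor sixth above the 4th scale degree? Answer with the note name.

The scale is C Db Eb F G Ab Bb.
The 4th scale degree is F; a minor sixth above that is Db — scale degree 2.

Db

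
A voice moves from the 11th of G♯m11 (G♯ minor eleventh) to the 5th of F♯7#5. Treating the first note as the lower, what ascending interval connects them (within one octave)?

augmented unison

G♯m11 (G♯ minor eleventh) has C♯ as its 11th, and F♯7#5 has C𝄪 as its 5th.
C♯ up to C𝄪 is 1 semitone, a half step wider than a perfect unison, so the interval is augmented.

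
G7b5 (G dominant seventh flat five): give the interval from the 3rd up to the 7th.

diminished fifth

G7b5 (G dominant seventh flat five): G B Db F.
That puts B below F.
B up to F is 6 semitones, a half step narrower than a perfect fifth, so the interval is diminished.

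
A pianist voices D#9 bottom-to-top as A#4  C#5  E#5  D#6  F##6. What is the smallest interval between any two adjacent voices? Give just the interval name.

m3

Adjacent intervals: A#4→C#5 = minor third; C#5→E#5 = major third; E#5→D#6 = minor seventh; D#6→F##6 = major third.
The smallest is A#4 to C#5, a minor third (3 semitones).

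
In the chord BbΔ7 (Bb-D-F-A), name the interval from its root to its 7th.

Root = Bb; 7th = A.
From Bb to A is 11 semitones, exactly the major seventh.

major seventh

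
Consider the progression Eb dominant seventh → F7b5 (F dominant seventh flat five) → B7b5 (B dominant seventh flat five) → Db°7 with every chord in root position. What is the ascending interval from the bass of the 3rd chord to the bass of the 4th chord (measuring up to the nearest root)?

diminished third

The roots are B and Db.
B up to Db is 2 semitones, a whole step narrower than a major third, so the interval is diminished.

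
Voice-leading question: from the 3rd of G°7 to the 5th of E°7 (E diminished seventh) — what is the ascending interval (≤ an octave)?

perfect unison

G°7 has Bb as its 3rd, and E°7 (E diminished seventh) has Bb as its 5th.
Counting 1 letters and 0 half steps from Bb gives a perfect unison.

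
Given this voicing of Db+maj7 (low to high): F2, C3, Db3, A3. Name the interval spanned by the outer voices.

The outer voices are F2 and A3.
From F to A is 16 semitones, exactly the major tenth.

M10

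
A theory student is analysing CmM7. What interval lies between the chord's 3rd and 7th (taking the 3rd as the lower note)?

CmM7 is spelled C, Eb, G, B.
The 3rd is Eb and the 7th is B.
5 letter names make it a fifth; at 8 semitones (a half step wider than perfect) the quality is augmented.

augmented fifth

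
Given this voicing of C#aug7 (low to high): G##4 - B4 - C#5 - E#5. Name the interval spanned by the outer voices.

The outer voices are G##4 and E#5.
G## up to E# is 8 semitones, a half step narrower than a major sixth, so the interval is minor.

minor sixth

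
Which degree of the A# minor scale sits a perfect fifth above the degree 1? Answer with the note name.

E#

The scale is A# B# C# D# E# F# G#.
The degree 1 is A#; a perfect fifth above that is E# — scale degree 5.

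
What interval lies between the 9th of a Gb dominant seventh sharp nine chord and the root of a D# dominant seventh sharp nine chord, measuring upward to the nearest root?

augmented fourth

The 9th of Gb dominant seventh sharp nine is A; the root of D# dominant seventh sharp nine is D#.
4 letter names make it a fourth; at 6 semitones (a half step wider than perfect) the quality is augmented.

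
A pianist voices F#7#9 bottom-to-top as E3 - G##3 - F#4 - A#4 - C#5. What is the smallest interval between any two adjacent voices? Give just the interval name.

Adjacent intervals: E3→G##3 = augmented third; G##3→F#4 = diminished seventh; F#4→A#4 = major third; A#4→C#5 = minor third.
The smallest is A#4 to C#5, a minor third (3 semitones).

minor 3rd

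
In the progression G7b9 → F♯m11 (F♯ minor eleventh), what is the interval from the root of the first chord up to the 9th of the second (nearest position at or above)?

The root of G7b9 is G; the 9th of F♯m11 (F♯ minor eleventh) is G♯.
G up to G♯ is 1 semitone, a half step wider than a perfect unison, so the interval is augmented.

augmented unison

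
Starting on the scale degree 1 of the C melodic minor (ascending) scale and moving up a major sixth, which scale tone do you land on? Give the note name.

A

The scale is C D E♭ F G A B.
The scale degree 1 is C; a major sixth above that is A — scale degree 6.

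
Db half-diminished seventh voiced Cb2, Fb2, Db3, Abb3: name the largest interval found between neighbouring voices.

Adjacent intervals: Cb2→Fb2 = perfect fourth; Fb2→Db3 = major sixth; Db3→Abb3 = diminished fifth.
The largest is Fb2 to Db3, a major sixth (9 semitones).

major sixth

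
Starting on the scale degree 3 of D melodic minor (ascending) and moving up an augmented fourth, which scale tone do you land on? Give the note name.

The scale is D E F G A B C#.
The scale degree 3 is F; an augmented fourth above that is B — scale degree 6.

B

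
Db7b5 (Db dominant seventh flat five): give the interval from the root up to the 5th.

diminished fifth

The chord tones of Db7b5 (Db dominant seventh flat five) are Db-F-Abb-Cb.
That puts Db below Abb.
Db up to Abb is 6 semitones, a half step narrower than a perfect fifth, so the interval is diminished.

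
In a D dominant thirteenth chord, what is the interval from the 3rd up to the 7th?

d5

D13: D, F#, A, C, E, B.
3rd = F#; 7th = C.
From F# to C: 6 semitones over a fifth = diminished.
That tritone between 3rd and 7th is what gives the dominant seventh its pull toward resolution.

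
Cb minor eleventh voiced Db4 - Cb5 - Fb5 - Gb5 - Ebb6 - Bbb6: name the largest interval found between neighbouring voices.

minor 7th

Adjacent intervals: Db4→Cb5 = minor seventh; Cb5→Fb5 = perfect fourth; Fb5→Gb5 = major second; Gb5→Ebb6 = minor sixth; Ebb6→Bbb6 = perfect fifth.
The largest is Db4 to Cb5, a minor seventh (10 semitones).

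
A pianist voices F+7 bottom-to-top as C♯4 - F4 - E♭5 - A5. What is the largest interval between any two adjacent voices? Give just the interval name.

minor 7th

Adjacent intervals: C♯4→F4 = diminished fourth; F4→E♭5 = minor seventh; E♭5→A5 = augmented fourth.
The largest is F4 to E♭5, a minor seventh (10 semitones).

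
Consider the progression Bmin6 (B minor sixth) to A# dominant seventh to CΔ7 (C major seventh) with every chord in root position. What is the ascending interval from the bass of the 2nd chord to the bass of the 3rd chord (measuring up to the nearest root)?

diminished third

The roots are A# and C.
3 letter names make it a third; at 2 semitones (a whole step narrower than major) the quality is diminished.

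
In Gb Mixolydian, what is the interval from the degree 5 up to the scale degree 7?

minor third

Gb mixolydian: Gb Ab Bb Cb Db Eb Fb.
That puts Db below Fb.
From Db to Fb: 3 semitones over a third = minor.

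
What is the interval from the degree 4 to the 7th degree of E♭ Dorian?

perfect 4th

Spelling E♭ Dorian: E♭ F G♭ A♭ B♭ C D♭.
That puts A♭ below D♭.
From A♭ to D♭ is 5 semitones, exactly the perfect fourth.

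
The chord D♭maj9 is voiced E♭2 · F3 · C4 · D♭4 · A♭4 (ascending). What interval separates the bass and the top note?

The outer voices are E♭2 and A♭4.
E♭ up to A♭ spans 18 letter names and 29 semitones — a perfect 18th.

perfect 18th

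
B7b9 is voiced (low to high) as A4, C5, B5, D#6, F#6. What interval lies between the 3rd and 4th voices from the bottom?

Those voices are B5 and D#6.
B up to D# spans 3 letter names and 4 semitones — a major third.

major third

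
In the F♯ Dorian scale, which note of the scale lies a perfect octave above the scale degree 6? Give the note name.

D#

The scale is F♯ G♯ A B C♯ D♯ E.
The scale degree 6 is D♯; a perfect octave above that is D♯ — scale degree 6.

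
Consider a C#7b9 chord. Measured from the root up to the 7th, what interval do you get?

minor seventh

C# dominant seventh flat nine is spelled C# E# G# B D.
So we need the interval from C# up to B.
From C# to B: 10 semitones over a seventh = minor.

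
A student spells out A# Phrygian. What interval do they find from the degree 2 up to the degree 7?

major sixth

A# phrygian: A# B C# D# E# F# G#.
So we need the interval from B up to G#.
B up to G# spans 6 letter names and 9 semitones — a major sixth.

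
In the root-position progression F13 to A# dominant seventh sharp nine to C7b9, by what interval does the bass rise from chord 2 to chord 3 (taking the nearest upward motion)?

The roots are A# and C.
From A# to C: 2 semitones over a third = diminished.

diminished third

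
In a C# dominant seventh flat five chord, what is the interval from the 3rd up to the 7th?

C# dominant seventh flat five is spelled C#, E#, G, B.
So we need the interval from E# up to B.
5 letter names make it a fifth; at 6 semitones (a half step narrower than perfect) the quality is diminished.
That tritone between 3rd and 7th is what gives the dominant seventh its pull toward resolution.

diminished 5th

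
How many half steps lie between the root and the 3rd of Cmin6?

3

Cm6 (C minor sixth) is spelled C E♭ G A.
C to E♭ is a minor third: 3 semitones.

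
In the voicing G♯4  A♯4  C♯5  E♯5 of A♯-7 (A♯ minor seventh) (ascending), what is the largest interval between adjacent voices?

Adjacent intervals: G♯4→A♯4 = major second; A♯4→C♯5 = minor third; C♯5→E♯5 = major third.
The largest is C♯5 to E♯5, a major third (4 semitones).

major third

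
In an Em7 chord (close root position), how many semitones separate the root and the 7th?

The chord tones of E-7 are E-G-B-D.
E to D is a minor seventh: 10 semitones.

10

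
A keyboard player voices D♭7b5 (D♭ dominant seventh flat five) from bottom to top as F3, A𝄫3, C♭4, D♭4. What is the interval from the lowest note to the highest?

The outer voices are F3 and D♭4.
6 letter names make it a sixth; at 8 semitones (a half step narrower than major) the quality is minor.

minor sixth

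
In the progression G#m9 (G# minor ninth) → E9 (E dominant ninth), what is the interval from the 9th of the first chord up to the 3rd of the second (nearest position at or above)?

minor seventh

G#m9 (G# minor ninth) has A# as its 9th, and E9 (E dominant ninth) has G# as its 3rd.
From A# to G#: 10 semitones over a seventh = minor.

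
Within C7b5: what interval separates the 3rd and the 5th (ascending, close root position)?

C7b5 (C dominant seventh flat five): C E G♭ B♭.
The 3rd is E and the 5th is G♭.
E up to G♭ is 2 semitones, a whole step narrower than a major third, so the interval is diminished.

d3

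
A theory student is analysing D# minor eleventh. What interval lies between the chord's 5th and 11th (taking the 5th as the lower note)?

D#m11 (D# minor eleventh) is spelled D#, F#, A#, C#, E#, G#.
The 5th is A# and the 11th is G#.
A# up to G# is 10 semitones, a half step narrower than a major seventh, so the interval is minor.

minor 7th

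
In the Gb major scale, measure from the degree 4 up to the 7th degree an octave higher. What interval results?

augmented eleventh

Gb major: Gb Ab Bb Cb Db Eb F.
The degree 4 is Cb and the scale degree 7 (up an octave) is F.
From Cb to F: 18 semitones over an eleventh = augmented.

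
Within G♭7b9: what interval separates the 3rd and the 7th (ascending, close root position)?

G♭7b9 (G♭ dominant seventh flat nine) is spelled G♭ B♭ D♭ F♭ A𝄫.
The 3rd is B♭ and the 7th is F♭.
5 letter names make it a fifth; at 6 semitones (a half step narrower than perfect) the quality is diminished.
This 3–7 tritone is the characteristic tension at the heart of the dominant sound.

diminished 5th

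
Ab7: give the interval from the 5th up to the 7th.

minor third

The chord tones of Ab7 are Ab, C, Eb, Gb.
So we need the interval from Eb up to Gb.
3 letter names make it a third; at 3 semitones (a half step narrower than major) the quality is minor.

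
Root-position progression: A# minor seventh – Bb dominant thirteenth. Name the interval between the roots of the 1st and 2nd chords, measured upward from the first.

The roots are A# and Bb.
From A# to Bb: 0 semitones over a second = diminished.

diminished 2nd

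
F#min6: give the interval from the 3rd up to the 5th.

major 3rd

F#min6 (F# minor sixth) is spelled F#, A, C#, D#.
3rd = A; 5th = C#.
Counting 3 letters and 4 half steps from A gives a major third.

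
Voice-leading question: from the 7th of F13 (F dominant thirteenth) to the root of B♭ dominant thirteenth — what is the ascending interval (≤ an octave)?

perfect 5th

F13 (F dominant thirteenth) has E♭ as its 7th, and B♭ dominant thirteenth has B♭ as its root.
From E♭ to B♭ is 7 semitones, exactly the perfect fifth.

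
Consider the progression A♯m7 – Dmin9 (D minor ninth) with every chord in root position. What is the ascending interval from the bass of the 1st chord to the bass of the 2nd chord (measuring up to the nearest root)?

The roots are A♯ and D.
4 letter names make it a fourth; at 4 semitones (a half step narrower than perfect) the quality is diminished.

diminished 4th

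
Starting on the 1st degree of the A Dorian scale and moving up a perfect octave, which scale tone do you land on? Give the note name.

The scale is A B C D E F# G.
The 1st degree is A; a perfect octave above that is A — scale degree 1.

A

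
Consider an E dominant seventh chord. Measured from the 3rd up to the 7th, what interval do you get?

d5

E7: E-G♯-B-D.
That puts G♯ below D.
G♯ up to D is 6 semitones, a half step narrower than a perfect fifth, so the interval is diminished.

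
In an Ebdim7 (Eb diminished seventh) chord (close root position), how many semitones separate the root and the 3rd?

The chord tones of Eb diminished seventh are Eb-Gb-Bbb-Dbb.
Eb to Gb is a minor third: 3 semitones.

3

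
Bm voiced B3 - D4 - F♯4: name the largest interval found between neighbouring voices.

Adjacent intervals: B3→D4 = minor third; D4→F♯4 = major third.
The largest is D4 to F♯4, a major third (4 semitones).

major third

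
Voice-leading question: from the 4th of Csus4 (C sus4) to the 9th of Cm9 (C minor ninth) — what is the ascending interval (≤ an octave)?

major sixth

Csus4 (C sus4) has F as its 4th, and Cm9 (C minor ninth) has D as its 9th.
F up to D spans 6 letter names and 9 semitones — a major sixth.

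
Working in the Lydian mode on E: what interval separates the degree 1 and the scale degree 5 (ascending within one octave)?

The scale runs E F# G# A# B C# D#.
The degree 1 is E and the 5th degree is B.
From E to B is 7 semitones, exactly the perfect fifth.

perfect fifth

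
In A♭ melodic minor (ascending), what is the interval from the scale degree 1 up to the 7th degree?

major seventh

The scale runs A♭ B♭ C♭ D♭ E♭ F G.
So we need the interval from A♭ up to G.
From A♭ to G is 11 semitones, exactly the major seventh.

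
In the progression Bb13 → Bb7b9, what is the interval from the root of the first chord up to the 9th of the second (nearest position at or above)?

minor 2nd

Bb13 has Bb as its root, and Bb7b9 has Cb as its 9th.
Bb up to Cb is 1 semitone, a half step narrower than a major second, so the interval is minor.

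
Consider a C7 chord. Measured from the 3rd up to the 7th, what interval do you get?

C7 (C dominant seventh) is spelled C, E, G, Bb.
That puts E below Bb.
5 letter names make it a fifth; at 6 semitones (a half step narrower than perfect) the quality is diminished.

diminished 5th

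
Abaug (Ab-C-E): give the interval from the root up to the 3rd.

That puts Ab below C.
Ab up to C spans 3 letter names and 4 semitones — a major third.

major third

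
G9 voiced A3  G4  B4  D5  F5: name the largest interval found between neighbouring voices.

Adjacent intervals: A3→G4 = minor seventh; G4→B4 = major third; B4→D5 = minor third; D5→F5 = minor third.
The largest is A3 to G4, a minor seventh (10 semitones).

minor seventh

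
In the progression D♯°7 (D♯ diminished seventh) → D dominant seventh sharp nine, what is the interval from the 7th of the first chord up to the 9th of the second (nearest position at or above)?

D♯°7 (D♯ diminished seventh) has C as its 7th, and D dominant seventh sharp nine has E♯ as its 9th.
3 letter names make it a third; at 5 semitones (a half step wider than major) the quality is augmented.

augmented third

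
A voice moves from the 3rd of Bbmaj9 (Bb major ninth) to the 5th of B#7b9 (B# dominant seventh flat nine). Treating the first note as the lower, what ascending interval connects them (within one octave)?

Bbmaj9 (Bb major ninth) has D as its 3rd, and B#7b9 (B# dominant seventh flat nine) has F## as its 5th.
3 letter names make it a third; at 5 semitones (a half step wider than major) the quality is augmented.

A3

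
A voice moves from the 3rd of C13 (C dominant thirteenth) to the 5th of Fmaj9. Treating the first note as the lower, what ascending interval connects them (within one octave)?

C13 (C dominant thirteenth) has E as its 3rd, and Fmaj9 has C as its 5th.
E up to C is 8 semitones, a half step narrower than a major sixth, so the interval is minor.

minor 6th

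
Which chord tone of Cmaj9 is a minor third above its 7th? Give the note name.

D

The chord tones of Cmaj9 are C–E–G–B–D.
The 7th is B. A minor third above B is D.
D is the chord's 9th.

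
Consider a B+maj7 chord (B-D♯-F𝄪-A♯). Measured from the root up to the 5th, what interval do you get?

augmented fifth

Root = B; 5th = F𝄪.
5 letter names make it a fifth; at 8 semitones (a half step wider than perfect) the quality is augmented.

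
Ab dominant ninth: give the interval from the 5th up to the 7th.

The chord tones of Ab9 are Ab C Eb Gb Bb.
The 5th is Eb and the 7th is Gb.
Eb up to Gb is 3 semitones, a half step narrower than a major third, so the interval is minor.

minor 3rd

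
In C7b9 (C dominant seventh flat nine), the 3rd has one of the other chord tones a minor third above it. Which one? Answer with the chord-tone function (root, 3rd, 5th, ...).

Spelling the chord: C-E-G-Bb-Db.
The 3rd is E. A minor third above E is G.
G is the chord's 5th.

5th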